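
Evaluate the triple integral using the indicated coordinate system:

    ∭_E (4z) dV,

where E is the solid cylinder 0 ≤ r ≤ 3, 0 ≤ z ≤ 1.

In cylindrical coordinates, x = r cos(θ), y = r sin(θ), z = z, and dV = r dr dθ dz.

The integrand becomes 4z, so

    ∭_E (4z) dV = ∫_{0}^{2π} ∫_{0}^{3} ∫_{0}^{1} (4z) · r dz dr dθ.

Inner (z): 2r.
Middle (r from 0 to 3): 9.
Outer (θ): 18π.

Therefore the triple integral equals 18π.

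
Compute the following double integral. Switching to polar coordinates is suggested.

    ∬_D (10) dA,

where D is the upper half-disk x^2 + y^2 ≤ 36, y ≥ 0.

The region D is 0 ≤ r ≤ 6, 0 ≤ θ ≤ π in polar coordinates, where x = r cos(θ), y = r sin(θ), and dA = r dr dθ.

Under the substitution, the integrand becomes 10, so

    ∬_D (10) dA = ∫_{0}^{π} ∫_{0}^{6} (10) · r dr dθ.

Inner integral (in r): ∫_{0}^{6} (10) · r dr = 180.

Outer integral (in θ): ∫_{0}^{π} (180) dθ = 180π.

Therefore ∬_D (10) dA = 180π.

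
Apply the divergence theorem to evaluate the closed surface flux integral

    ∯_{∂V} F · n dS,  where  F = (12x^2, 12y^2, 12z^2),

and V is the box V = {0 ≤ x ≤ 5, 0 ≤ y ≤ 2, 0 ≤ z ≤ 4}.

By the divergence theorem,

    ∯_{∂V} F · n dS = ∭_V (∇ · F) dV.

Compute the divergence:
    ∇ · F = ∂F_x/∂x + ∂F_y/∂y + ∂F_z/∂z = 24x + 24y + 24z.

V is a rectangular box, so dV = dx dy dz with 0 ≤ x ≤ 5, 0 ≤ y ≤ 2, 0 ≤ z ≤ 4.

Integrate (24x + 24y + 24z) over V as an iterated integral:

    ∭_V (∇·F) dV = ∫_0^{5} ∫_0^{2} ∫_0^{4} (24x + 24y + 24z) dz dy dx.

Inner (z from 0 to 4): 96x + 96y + 192.
Middle (y from 0 to 2): 192x + 576.
Outer (x from 0 to 5): 5280.

Therefore ∯_{∂V} F · n dS = 5280.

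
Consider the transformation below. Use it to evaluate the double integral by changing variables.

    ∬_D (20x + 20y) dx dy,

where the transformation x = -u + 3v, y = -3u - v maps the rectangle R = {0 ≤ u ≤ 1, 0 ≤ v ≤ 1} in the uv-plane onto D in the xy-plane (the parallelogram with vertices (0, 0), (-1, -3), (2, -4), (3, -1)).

Compute the Jacobian determinant of (x, y) with respect to (u, v):

    ∂(x,y)/∂(u,v) = | -1  3 | = (-1)(-1) - (3)(-3) = 10.
                   | -3  -1 |

Its absolute value is |J| = 10 (the area scaling factor).

Substituting x = -u + 3v, y = -3u - v into the integrand,

    20x + 20y → -80u + 40v,

so the integral becomes

    ∬_R (-80u + 40v) · |J| du dv = ∫_0^1 ∫_0^1 (-800u + 400v) dv du.

Inner (v): 200 - 800u.
Outer (u): -200.

Therefore ∬_D (20x + 20y) dx dy = -200.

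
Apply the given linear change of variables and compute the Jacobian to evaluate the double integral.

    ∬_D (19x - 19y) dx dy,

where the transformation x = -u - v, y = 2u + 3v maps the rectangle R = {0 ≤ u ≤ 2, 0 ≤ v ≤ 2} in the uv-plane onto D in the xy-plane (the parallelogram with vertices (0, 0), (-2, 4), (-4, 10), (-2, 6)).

Compute the Jacobian determinant of (x, y) with respect to (u, v):

    ∂(x,y)/∂(u,v) = | -1  -1 | = (-1)(3) - (-1)(2) = -1.
                   | 2  3 |

Its absolute value is |J| = 1 (the area scaling factor).

Substituting x = -u - v, y = 2u + 3v into the integrand,

    19x - 19y → -57u - 76v,

so the integral becomes

    ∬_R (-57u - 76v) · |J| du dv = ∫_0^2 ∫_0^2 (-57u - 76v) dv du.

Inner (v): -114u - 152.
Outer (u): -532.

Therefore ∬_D (19x - 19y) dx dy = -532.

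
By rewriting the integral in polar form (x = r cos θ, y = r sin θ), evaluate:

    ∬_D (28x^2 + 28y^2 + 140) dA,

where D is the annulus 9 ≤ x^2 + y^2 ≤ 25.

The region D is 3 ≤ r ≤ 5, 0 ≤ θ ≤ 2π in polar coordinates, where x = r cos(θ), y = r sin(θ), and dA = r dr dθ.

Under the substitution, the integrand becomes 28r^2 + 140, so

    ∬_D (28x^2 + 28y^2 + 140) dA = ∫_{0}^{2π} ∫_{3}^{5} (28r^2 + 140) · r dr dθ.

Inner integral (in r): ∫_{3}^{5} (28r^2 + 140) · r dr = 4928.

Outer integral (in θ): ∫_{0}^{2π} (4928) dθ = 9856π.

Therefore ∬_D (28x^2 + 28y^2 + 140) dA = 9856π.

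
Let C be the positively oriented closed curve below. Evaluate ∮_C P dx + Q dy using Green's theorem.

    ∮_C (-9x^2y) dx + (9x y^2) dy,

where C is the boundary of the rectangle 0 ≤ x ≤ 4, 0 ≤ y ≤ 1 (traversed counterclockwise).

Green's theorem converts the closed line integral into a double integral over the enclosed region D:

    ∮_C P dx + Q dy = ∬_D (∂Q/∂x - ∂P/∂y) dA.

Here P = -9x^2y, Q = 9x y^2, so

    ∂Q/∂x = 9y^2,    ∂P/∂y = -9x^2,
    ∂Q/∂x - ∂P/∂y = 9x^2 + 9y^2.

D is the region 0 ≤ x ≤ 4, 0 ≤ y ≤ 1. Evaluating the double integral:

    ∬_D (9x^2 + 9y^2) dA = ∫_0^{4} ∫_0^{1} (9x^2 + 9y^2) dy dx.

Inner (y from 0 to 1): 9x^2 + 3.
Outer (x from 0 to 4): 204.

Therefore ∮_C P dx + Q dy = 204.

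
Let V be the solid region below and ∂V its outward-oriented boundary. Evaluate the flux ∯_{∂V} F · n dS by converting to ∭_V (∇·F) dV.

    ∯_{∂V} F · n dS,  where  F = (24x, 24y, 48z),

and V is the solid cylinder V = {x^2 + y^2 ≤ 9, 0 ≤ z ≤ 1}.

By the divergence theorem,

    ∯_{∂V} F · n dS = ∭_V (∇ · F) dV.

Compute the divergence:
    ∇ · F = ∂F_x/∂x + ∂F_y/∂y + ∂F_z/∂z = 24 + 24 + 48 = 96.

In cylindrical coordinates, x = r cos(θ), y = r sin(θ), z = z, dV = r dr dθ dz, with 0 ≤ r ≤ 3, 0 ≤ θ ≤ 2π, 0 ≤ z ≤ 1.

The integrand, after substitution and multiplying by the volume element, becomes (96) · r, so

    ∭_V (∇·F) dV = ∫_0^{2π} ∫_0^{3} ∫_0^{1} (96) · r dz dr dθ.

Inner (z from 0 to 1): 96r.
Middle (r from 0 to 3): 432.
Outer (θ from 0 to 2π): 864π.

Therefore ∯_{∂V} F · n dS = 864π.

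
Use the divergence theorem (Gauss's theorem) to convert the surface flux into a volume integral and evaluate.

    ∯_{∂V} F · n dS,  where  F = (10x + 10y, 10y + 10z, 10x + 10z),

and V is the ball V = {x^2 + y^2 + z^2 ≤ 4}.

By the divergence theorem,

    ∯_{∂V} F · n dS = ∭_V (∇ · F) dV.

Compute the divergence:
    ∇ · F = ∂F_x/∂x + ∂F_y/∂y + ∂F_z/∂z = 10 + 10 + 10 = 30.

In spherical coordinates, x = ρ sin(φ) cos(θ), y = ρ sin(φ) sin(θ), z = ρ cos(φ), dV = ρ^2 sin(φ) dρ dφ dθ, with 0 ≤ ρ ≤ 2, 0 ≤ φ ≤ π, 0 ≤ θ ≤ 2π.

The integrand, after substitution and multiplying by the volume element, becomes (30) · ρ^2 sin(φ), so

    ∭_V (∇·F) dV = ∫_0^{2π} ∫_0^{π} ∫_0^{2} (30) · ρ^2 sin(φ) dρ dφ dθ.

Inner (ρ from 0 to 2): 80sin(φ).
Middle (φ from 0 to π): 160.
Outer (θ from 0 to 2π): 320π.

Therefore ∯_{∂V} F · n dS = 320π.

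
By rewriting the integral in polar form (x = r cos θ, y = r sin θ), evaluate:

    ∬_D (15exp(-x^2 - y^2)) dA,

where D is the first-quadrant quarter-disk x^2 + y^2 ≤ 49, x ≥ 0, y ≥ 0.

The region D is 0 ≤ r ≤ 7, 0 ≤ θ ≤ π/2 in polar coordinates, where x = r cos(θ), y = r sin(θ), and dA = r dr dθ.

Under the substitution, the integrand becomes 15exp(-r^2), so

    ∬_D (15exp(-x^2 - y^2)) dA = ∫_{0}^{π/2} ∫_{0}^{7} (15exp(-r^2)) · r dr dθ.

Inner integral (in r): ∫_{0}^{7} (15exp(-r^2)) · r dr = 15/2 - 15exp(-49)/2.

Outer integral (in θ): ∫_{0}^{π/2} (15/2 - 15exp(-49)/2) dθ = -15π (1 - exp(49))exp(-49)/4.

Therefore ∬_D (15exp(-x^2 - y^2)) dA = -15π (1 - exp(49))exp(-49)/4.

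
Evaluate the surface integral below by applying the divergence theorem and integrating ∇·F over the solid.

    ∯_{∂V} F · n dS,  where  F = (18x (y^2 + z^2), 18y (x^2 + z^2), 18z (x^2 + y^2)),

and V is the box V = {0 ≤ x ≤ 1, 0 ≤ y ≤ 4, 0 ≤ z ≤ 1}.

By the divergence theorem,

    ∯_{∂V} F · n dS = ∭_V (∇ · F) dV.

Compute the divergence:
    ∇ · F = ∂F_x/∂x + ∂F_y/∂y + ∂F_z/∂z = 18y^2 + 18z^2 + 18x^2 + 18z^2 + 18x^2 + 18y^2 = 36x^2 + 36y^2 + 36z^2.

V is a rectangular box, so dV = dx dy dz with 0 ≤ x ≤ 1, 0 ≤ y ≤ 4, 0 ≤ z ≤ 1.

Integrate (36x^2 + 36y^2 + 36z^2) over V as an iterated integral:

    ∭_V (∇·F) dV = ∫_0^{1} ∫_0^{4} ∫_0^{1} (36x^2 + 36y^2 + 36z^2) dz dy dx.

Inner (z from 0 to 1): 36x^2 + 36y^2 + 12.
Middle (y from 0 to 4): 144x^2 + 816.
Outer (x from 0 to 1): 864.

Therefore ∯_{∂V} F · n dS = 864.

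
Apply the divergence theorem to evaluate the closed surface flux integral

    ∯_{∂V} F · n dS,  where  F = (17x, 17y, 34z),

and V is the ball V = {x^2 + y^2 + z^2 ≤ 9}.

By the divergence theorem,

    ∯_{∂V} F · n dS = ∭_V (∇ · F) dV.

Compute the divergence:
    ∇ · F = ∂F_x/∂x + ∂F_y/∂y + ∂F_z/∂z = 17 + 17 + 34 = 68.

In spherical coordinates, x = ρ sin(φ) cos(θ), y = ρ sin(φ) sin(θ), z = ρ cos(φ), dV = ρ^2 sin(φ) dρ dφ dθ, with 0 ≤ ρ ≤ 3, 0 ≤ φ ≤ π, 0 ≤ θ ≤ 2π.

The integrand, after substitution and multiplying by the volume element, becomes (68) · ρ^2 sin(φ), so

    ∭_V (∇·F) dV = ∫_0^{2π} ∫_0^{π} ∫_0^{3} (68) · ρ^2 sin(φ) dρ dφ dθ.

Inner (ρ from 0 to 3): 612sin(φ).
Middle (φ from 0 to π): 1224.
Outer (θ from 0 to 2π): 2448π.

Therefore ∯_{∂V} F · n dS = 2448π.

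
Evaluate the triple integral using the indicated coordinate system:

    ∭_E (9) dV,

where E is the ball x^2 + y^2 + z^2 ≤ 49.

In spherical coordinates, x = ρ sin(φ) cos(θ), y = ρ sin(φ) sin(θ), z = ρ cos(φ), and dV = ρ^2 sin(φ) dρ dφ dθ.

The integrand becomes 9, so

    ∭_E (9) dV = ∫_{0}^{2π} ∫_{0}^{π} ∫_{0}^{7} (9) · ρ^2 sin(φ) dρ dφ dθ.

Inner (ρ): 1029sin(φ).
Middle (φ): 2058.
Outer (θ): 4116π.

Therefore the triple integral equals 4116π.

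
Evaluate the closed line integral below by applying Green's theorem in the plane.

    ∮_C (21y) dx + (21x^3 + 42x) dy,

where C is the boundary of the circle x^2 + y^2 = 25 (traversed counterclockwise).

Green's theorem converts the closed line integral into a double integral over the enclosed region D:

    ∮_C P dx + Q dy = ∬_D (∂Q/∂x - ∂P/∂y) dA.

Here P = 21y, Q = 21x^3 + 42x, so

    ∂Q/∂x = 63x^2 + 42,    ∂P/∂y = 21,
    ∂Q/∂x - ∂P/∂y = 63x^2 + 21.

D is the region x^2 + y^2 ≤ 25. Evaluating the double integral:

In polar coordinates (x = r cos θ, y = r sin θ, dA = r dr dθ) the integrand becomes 63r^2cos(θ)^2 + 21, so

    ∬_D (63x^2 + 21) dA = ∫_0^{2π} ∫_0^{5} (63r^2cos(θ)^2 + 21) · r dr dθ.

Inner (r from 0 to 5): 39375cos(θ)^2/4 + 525/2.
Outer (θ from 0 to 2π): 41475π/4.

Therefore ∮_C P dx + Q dy = 41475π/4.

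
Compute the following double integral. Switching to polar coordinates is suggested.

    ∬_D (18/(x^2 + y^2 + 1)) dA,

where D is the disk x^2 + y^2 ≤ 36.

The region D is 0 ≤ r ≤ 6, 0 ≤ θ ≤ 2π in polar coordinates, where x = r cos(θ), y = r sin(θ), and dA = r dr dθ.

Under the substitution, the integrand becomes 18/(r^2 + 1), so

    ∬_D (18/(x^2 + y^2 + 1)) dA = ∫_{0}^{2π} ∫_{0}^{6} (18/(r^2 + 1)) · r dr dθ.

Inner integral (in r): ∫_{0}^{6} (18/(r^2 + 1)) · r dr = log(129961739795077).

Outer integral (in θ): ∫_{0}^{2π} (log(129961739795077)) dθ = 18π log(37).

Therefore ∬_D (18/(x^2 + y^2 + 1)) dA = 18π log(37).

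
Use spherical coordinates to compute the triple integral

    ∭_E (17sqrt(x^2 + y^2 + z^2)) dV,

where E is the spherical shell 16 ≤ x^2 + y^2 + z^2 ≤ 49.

In spherical coordinates, x = ρ sin(φ) cos(θ), y = ρ sin(φ) sin(θ), z = ρ cos(φ), and dV = ρ^2 sin(φ) dρ dφ dθ.

The integrand becomes 17ρ, so

    ∭_E (17sqrt(x^2 + y^2 + z^2)) dV = ∫_{0}^{2π} ∫_{0}^{π} ∫_{4}^{7} (17ρ) · ρ^2 sin(φ) dρ dφ dθ.

Inner (ρ): 36465sin(φ)/4.
Middle (φ): 36465/2.
Outer (θ): 36465π.

Therefore the triple integral equals 36465π.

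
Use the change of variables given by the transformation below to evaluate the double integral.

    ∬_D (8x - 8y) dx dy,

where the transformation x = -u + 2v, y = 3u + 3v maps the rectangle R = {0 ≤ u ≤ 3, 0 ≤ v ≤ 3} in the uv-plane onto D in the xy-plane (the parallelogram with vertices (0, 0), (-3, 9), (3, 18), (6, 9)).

Compute the Jacobian determinant of (x, y) with respect to (u, v):

    ∂(x,y)/∂(u,v) = | -1  2 | = (-1)(3) - (2)(3) = -9.
                   | 3  3 |

Its absolute value is |J| = 9 (the area scaling factor).

Substituting x = -u + 2v, y = 3u + 3v into the integrand,

    8x - 8y → -32u - 8v,

so the integral becomes

    ∬_R (-32u - 8v) · |J| du dv = ∫_0^3 ∫_0^3 (-288u - 72v) dv du.

Inner (v): -864u - 324.
Outer (u): -4860.

Therefore ∬_D (8x - 8y) dx dy = -4860.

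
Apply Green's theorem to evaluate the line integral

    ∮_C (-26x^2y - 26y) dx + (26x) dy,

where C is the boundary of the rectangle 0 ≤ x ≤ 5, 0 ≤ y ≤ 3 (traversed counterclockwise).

Green's theorem converts the closed line integral into a double integral over the enclosed region D:

    ∮_C P dx + Q dy = ∬_D (∂Q/∂x - ∂P/∂y) dA.

Here P = -26x^2y - 26y, Q = 26x, so

    ∂Q/∂x = 26,    ∂P/∂y = -26x^2 - 26,
    ∂Q/∂x - ∂P/∂y = 26x^2 + 52.

D is the region 0 ≤ x ≤ 5, 0 ≤ y ≤ 3. Evaluating the double integral:

    ∬_D (26x^2 + 52) dA = ∫_0^{5} ∫_0^{3} (26x^2 + 52) dy dx.

Inner (y from 0 to 3): 78x^2 + 156.
Outer (x from 0 to 5): 4030.

Therefore ∮_C P dx + Q dy = 4030.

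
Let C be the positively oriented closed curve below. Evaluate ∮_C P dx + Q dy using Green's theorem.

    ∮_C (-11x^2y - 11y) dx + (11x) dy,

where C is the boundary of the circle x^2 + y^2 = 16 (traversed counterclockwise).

Green's theorem converts the closed line integral into a double integral over the enclosed region D:

    ∮_C P dx + Q dy = ∬_D (∂Q/∂x - ∂P/∂y) dA.

Here P = -11x^2y - 11y, Q = 11x, so

    ∂Q/∂x = 11,    ∂P/∂y = -11x^2 - 11,
    ∂Q/∂x - ∂P/∂y = 11x^2 + 22.

D is the region x^2 + y^2 ≤ 16. Evaluating the double integral:

In polar coordinates (x = r cos θ, y = r sin θ, dA = r dr dθ) the integrand becomes 11r^2cos(θ)^2 + 22, so

    ∬_D (11x^2 + 22) dA = ∫_0^{2π} ∫_0^{4} (11r^2cos(θ)^2 + 22) · r dr dθ.

Inner (r from 0 to 4): 704cos(θ)^2 + 176.
Outer (θ from 0 to 2π): 1056π.

Therefore ∮_C P dx + Q dy = 1056π.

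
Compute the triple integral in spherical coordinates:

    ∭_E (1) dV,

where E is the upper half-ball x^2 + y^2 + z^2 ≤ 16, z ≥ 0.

In spherical coordinates, x = ρ sin(φ) cos(θ), y = ρ sin(φ) sin(θ), z = ρ cos(φ), and dV = ρ^2 sin(φ) dρ dφ dθ.

The integrand becomes 1, so

    ∭_E (1) dV = ∫_{0}^{2π} ∫_{0}^{π/2} ∫_{0}^{4} (1) · ρ^2 sin(φ) dρ dφ dθ.

Inner (ρ): 64sin(φ)/3.
Middle (φ): 64/3.
Outer (θ): 128π/3.

Therefore the triple integral equals 128π/3.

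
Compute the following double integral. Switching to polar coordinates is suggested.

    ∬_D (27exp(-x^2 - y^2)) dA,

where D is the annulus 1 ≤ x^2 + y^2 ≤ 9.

The region D is 1 ≤ r ≤ 3, 0 ≤ θ ≤ 2π in polar coordinates, where x = r cos(θ), y = r sin(θ), and dA = r dr dθ.

Under the substitution, the integrand becomes 27exp(-r^2), so

    ∬_D (27exp(-x^2 - y^2)) dA = ∫_{0}^{2π} ∫_{1}^{3} (27exp(-r^2)) · r dr dθ.

Inner integral (in r): ∫_{1}^{3} (27exp(-r^2)) · r dr = -(27 - 27exp(8))exp(-9)/2.

Outer integral (in θ): ∫_{0}^{2π} (-(27 - 27exp(8))exp(-9)/2) dθ = -27π (1 - exp(8))exp(-9).

Therefore ∬_D (27exp(-x^2 - y^2)) dA = -27π (1 - exp(8))exp(-9).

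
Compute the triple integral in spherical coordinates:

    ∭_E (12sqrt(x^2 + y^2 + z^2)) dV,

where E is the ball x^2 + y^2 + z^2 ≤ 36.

In spherical coordinates, x = ρ sin(φ) cos(θ), y = ρ sin(φ) sin(θ), z = ρ cos(φ), and dV = ρ^2 sin(φ) dρ dφ dθ.

The integrand becomes 12ρ, so

    ∭_E (12sqrt(x^2 + y^2 + z^2)) dV = ∫_{0}^{2π} ∫_{0}^{π} ∫_{0}^{6} (12ρ) · ρ^2 sin(φ) dρ dφ dθ.

Inner (ρ): 3888sin(φ).
Middle (φ): 7776.
Outer (θ): 15552π.

Therefore the triple integral equals 15552π.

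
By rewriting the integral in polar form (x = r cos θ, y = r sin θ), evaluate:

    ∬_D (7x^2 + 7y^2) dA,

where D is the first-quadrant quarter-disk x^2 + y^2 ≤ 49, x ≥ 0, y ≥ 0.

The region D is 0 ≤ r ≤ 7, 0 ≤ θ ≤ π/2 in polar coordinates, where x = r cos(θ), y = r sin(θ), and dA = r dr dθ.

Under the substitution, the integrand becomes 7r^2, so

    ∬_D (7x^2 + 7y^2) dA = ∫_{0}^{π/2} ∫_{0}^{7} (7r^2) · r dr dθ.

Inner integral (in r): ∫_{0}^{7} (7r^2) · r dr = 16807/4.

Outer integral (in θ): ∫_{0}^{π/2} (16807/4) dθ = 16807π/8.

Therefore ∬_D (7x^2 + 7y^2) dA = 16807π/8.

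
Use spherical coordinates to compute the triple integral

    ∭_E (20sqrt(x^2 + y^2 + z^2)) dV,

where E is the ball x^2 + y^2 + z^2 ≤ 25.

In spherical coordinates, x = ρ sin(φ) cos(θ), y = ρ sin(φ) sin(θ), z = ρ cos(φ), and dV = ρ^2 sin(φ) dρ dφ dθ.

The integrand becomes 20ρ, so

    ∭_E (20sqrt(x^2 + y^2 + z^2)) dV = ∫_{0}^{2π} ∫_{0}^{π} ∫_{0}^{5} (20ρ) · ρ^2 sin(φ) dρ dφ dθ.

Inner (ρ): 3125sin(φ).
Middle (φ): 6250.
Outer (θ): 12500π.

Therefore the triple integral equals 12500π.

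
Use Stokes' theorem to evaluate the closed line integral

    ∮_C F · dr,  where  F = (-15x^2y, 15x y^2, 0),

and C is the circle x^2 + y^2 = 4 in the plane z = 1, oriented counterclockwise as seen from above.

Let S be the flat disk x^2 + y^2 ≤ 4 in the plane z = 1, with upward unit normal n̂ = ẑ. By Stokes' theorem,

    ∮_C F · dr = ∬_S (∇ × F) · n̂ dS = ∬_D (curl F)_z dA,

where D is the disk x^2 + y^2 ≤ 4.

Compute the curl of F = (-15x^2y, 15x y^2, 0):
    (∇ × F)_x = ∂F_z/∂y - ∂F_y/∂z = 0,
    (∇ × F)_y = ∂F_x/∂z - ∂F_z/∂x = 0,
    (∇ × F)_z = ∂F_y/∂x - ∂F_x/∂y = 15x^2 + 15y^2.

On z = 1, (curl F)_z = 15x^2 + 15y^2.

Convert to polar (x = r cos θ, y = r sin θ, dA = r dr dθ); the integrand becomes 15r^2, so

    ∬_D (curl F)_z dA = ∫_0^{2π} ∫_0^{2} (15r^2) · r dr dθ.

Inner (r from 0 to 2): 60.
Outer (θ from 0 to 2π): 120π.

Therefore ∮_C F · dr = 120π.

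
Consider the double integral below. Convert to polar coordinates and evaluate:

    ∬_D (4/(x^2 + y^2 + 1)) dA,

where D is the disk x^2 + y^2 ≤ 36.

The region D is 0 ≤ r ≤ 6, 0 ≤ θ ≤ 2π in polar coordinates, where x = r cos(θ), y = r sin(θ), and dA = r dr dθ.

Under the substitution, the integrand becomes 4/(r^2 + 1), so

    ∬_D (4/(x^2 + y^2 + 1)) dA = ∫_{0}^{2π} ∫_{0}^{6} (4/(r^2 + 1)) · r dr dθ.

Inner integral (in r): ∫_{0}^{6} (4/(r^2 + 1)) · r dr = log(1369).

Outer integral (in θ): ∫_{0}^{2π} (log(1369)) dθ = 4π log(37).

Therefore ∬_D (4/(x^2 + y^2 + 1)) dA = 4π log(37).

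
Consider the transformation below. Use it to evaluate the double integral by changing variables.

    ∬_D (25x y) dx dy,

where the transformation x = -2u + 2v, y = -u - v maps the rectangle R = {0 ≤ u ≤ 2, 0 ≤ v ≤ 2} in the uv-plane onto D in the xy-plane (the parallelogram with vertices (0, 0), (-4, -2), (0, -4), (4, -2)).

Compute the Jacobian determinant of (x, y) with respect to (u, v):

    ∂(x,y)/∂(u,v) = | -2  2 | = (-2)(-1) - (2)(-1) = 4.
                   | -1  -1 |

Its absolute value is |J| = 4 (the area scaling factor).

Substituting x = -2u + 2v, y = -u - v into the integrand,

    25x y → 50u^2 - 50v^2,

so the integral becomes

    ∬_R (50u^2 - 50v^2) · |J| du dv = ∫_0^2 ∫_0^2 (200u^2 - 200v^2) dv du.

Inner (v): 400u^2 - 1600/3.
Outer (u): 0.

Therefore ∬_D (25x y) dx dy = 0.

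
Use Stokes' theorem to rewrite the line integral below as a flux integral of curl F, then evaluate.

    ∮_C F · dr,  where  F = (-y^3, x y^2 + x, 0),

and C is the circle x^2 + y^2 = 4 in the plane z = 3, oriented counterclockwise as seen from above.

Let S be the flat disk x^2 + y^2 ≤ 4 in the plane z = 3, with upward unit normal n̂ = ẑ. By Stokes' theorem,

    ∮_C F · dr = ∬_S (∇ × F) · n̂ dS = ∬_D (curl F)_z dA,

where D is the disk x^2 + y^2 ≤ 4.

Compute the curl of F = (-y^3, x y^2 + x, 0):
    (∇ × F)_x = ∂F_z/∂y - ∂F_y/∂z = 0,
    (∇ × F)_y = ∂F_x/∂z - ∂F_z/∂x = 0,
    (∇ × F)_z = ∂F_y/∂x - ∂F_x/∂y = 4y^2 + 1.

On z = 3, (curl F)_z = 4y^2 + 1.

Convert to polar (x = r cos θ, y = r sin θ, dA = r dr dθ); the integrand becomes 4r^2sin(θ)^2 + 1, so

    ∬_D (curl F)_z dA = ∫_0^{2π} ∫_0^{2} (4r^2sin(θ)^2 + 1) · r dr dθ.

Inner (r from 0 to 2): 16sin(θ)^2 + 2.
Outer (θ from 0 to 2π): 20π.

Therefore ∮_C F · dr = 20π.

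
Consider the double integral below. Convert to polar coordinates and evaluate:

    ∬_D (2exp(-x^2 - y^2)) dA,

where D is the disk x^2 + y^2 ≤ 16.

The region D is 0 ≤ r ≤ 4, 0 ≤ θ ≤ 2π in polar coordinates, where x = r cos(θ), y = r sin(θ), and dA = r dr dθ.

Under the substitution, the integrand becomes 2exp(-r^2), so

    ∬_D (2exp(-x^2 - y^2)) dA = ∫_{0}^{2π} ∫_{0}^{4} (2exp(-r^2)) · r dr dθ.

Inner integral (in r): ∫_{0}^{4} (2exp(-r^2)) · r dr = 1 - exp(-16).

Outer integral (in θ): ∫_{0}^{2π} (1 - exp(-16)) dθ = -2π exp(-16) + 2π.

Therefore ∬_D (2exp(-x^2 - y^2)) dA = -2π exp(-16) + 2π.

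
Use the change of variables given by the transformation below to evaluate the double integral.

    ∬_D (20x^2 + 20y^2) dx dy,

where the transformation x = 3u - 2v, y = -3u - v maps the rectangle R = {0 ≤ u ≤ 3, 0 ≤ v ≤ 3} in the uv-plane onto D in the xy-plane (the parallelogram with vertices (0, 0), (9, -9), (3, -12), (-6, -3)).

Compute the Jacobian determinant of (x, y) with respect to (u, v):

    ∂(x,y)/∂(u,v) = | 3  -2 | = (3)(-1) - (-2)(-3) = -9.
                   | -3  -1 |

Its absolute value is |J| = 9 (the area scaling factor).

Substituting x = 3u - 2v, y = -3u - v into the integrand,

    20x^2 + 20y^2 → 360u^2 - 120u v + 100v^2,

so the integral becomes

    ∬_R (360u^2 - 120u v + 100v^2) · |J| du dv = ∫_0^3 ∫_0^3 (3240u^2 - 1080u v + 900v^2) dv du.

Inner (v): 9720u^2 - 4860u + 8100.
Outer (u): 89910.

Therefore ∬_D (20x^2 + 20y^2) dx dy = 89910.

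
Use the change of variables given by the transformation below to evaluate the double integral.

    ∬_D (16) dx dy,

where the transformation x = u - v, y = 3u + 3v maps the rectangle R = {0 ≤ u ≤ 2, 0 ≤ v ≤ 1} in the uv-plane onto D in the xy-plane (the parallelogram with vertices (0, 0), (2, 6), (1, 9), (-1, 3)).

Compute the Jacobian determinant of (x, y) with respect to (u, v):

    ∂(x,y)/∂(u,v) = | 1  -1 | = (1)(3) - (-1)(3) = 6.
                   | 3  3 |

Its absolute value is |J| = 6 (the area scaling factor).

Substituting x = u - v, y = 3u + 3v into the integrand,

    16 → 16,

so the integral becomes

    ∬_R (16) · |J| du dv = ∫_0^2 ∫_0^1 (96) dv du.

Inner (v): 96.
Outer (u): 192.

Therefore ∬_D (16) dx dy = 192.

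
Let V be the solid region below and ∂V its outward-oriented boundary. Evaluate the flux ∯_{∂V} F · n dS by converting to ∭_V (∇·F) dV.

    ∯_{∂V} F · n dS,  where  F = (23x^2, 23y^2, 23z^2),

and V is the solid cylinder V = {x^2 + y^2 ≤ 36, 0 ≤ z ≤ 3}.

By the divergence theorem,

    ∯_{∂V} F · n dS = ∭_V (∇ · F) dV.

Compute the divergence:
    ∇ · F = ∂F_x/∂x + ∂F_y/∂y + ∂F_z/∂z = 46x + 46y + 46z.

In cylindrical coordinates, x = r cos(θ), y = r sin(θ), z = z, dV = r dr dθ dz, with 0 ≤ r ≤ 6, 0 ≤ θ ≤ 2π, 0 ≤ z ≤ 3.

The integrand, after substitution and multiplying by the volume element, becomes (46sqrt(2)r sin(θ + π/4) + 46z) · r, so

    ∭_V (∇·F) dV = ∫_0^{2π} ∫_0^{6} ∫_0^{3} (46sqrt(2)r sin(θ + π/4) + 46z) · r dz dr dθ.

Inner (z from 0 to 3): 69r (2sqrt(2)r sin(θ + π/4) + 3).
Middle (r from 0 to 6): 9936sqrt(2)sin(θ + π/4) + 3726.
Outer (θ from 0 to 2π): 7452π.

Therefore ∯_{∂V} F · n dS = 7452π.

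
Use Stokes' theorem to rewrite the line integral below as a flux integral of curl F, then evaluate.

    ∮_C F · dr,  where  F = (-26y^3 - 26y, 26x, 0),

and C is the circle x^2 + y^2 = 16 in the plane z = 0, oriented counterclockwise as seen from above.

Let S be the flat disk x^2 + y^2 ≤ 16 in the plane z = 0, with upward unit normal n̂ = ẑ. By Stokes' theorem,

    ∮_C F · dr = ∬_S (∇ × F) · n̂ dS = ∬_D (curl F)_z dA,

where D is the disk x^2 + y^2 ≤ 16.

Compute the curl of F = (-26y^3 - 26y, 26x, 0):
    (∇ × F)_x = ∂F_z/∂y - ∂F_y/∂z = 0,
    (∇ × F)_y = ∂F_x/∂z - ∂F_z/∂x = 0,
    (∇ × F)_z = ∂F_y/∂x - ∂F_x/∂y = 78y^2 + 52.

On z = 0, (curl F)_z = 78y^2 + 52.

Convert to polar (x = r cos θ, y = r sin θ, dA = r dr dθ); the integrand becomes 78r^2sin(θ)^2 + 52, so

    ∬_D (curl F)_z dA = ∫_0^{2π} ∫_0^{4} (78r^2sin(θ)^2 + 52) · r dr dθ.

Inner (r from 0 to 4): 4992sin(θ)^2 + 416.
Outer (θ from 0 to 2π): 5824π.

Therefore ∮_C F · dr = 5824π.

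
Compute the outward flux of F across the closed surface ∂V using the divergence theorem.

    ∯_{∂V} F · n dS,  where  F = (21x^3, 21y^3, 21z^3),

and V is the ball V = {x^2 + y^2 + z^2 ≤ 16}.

By the divergence theorem,

    ∯_{∂V} F · n dS = ∭_V (∇ · F) dV.

Compute the divergence:
    ∇ · F = ∂F_x/∂x + ∂F_y/∂y + ∂F_z/∂z = 63x^2 + 63y^2 + 63z^2.

In spherical coordinates, x = ρ sin(φ) cos(θ), y = ρ sin(φ) sin(θ), z = ρ cos(φ), dV = ρ^2 sin(φ) dρ dφ dθ, with 0 ≤ ρ ≤ 4, 0 ≤ φ ≤ π, 0 ≤ θ ≤ 2π.

The integrand, after substitution and multiplying by the volume element, becomes (63ρ^2) · ρ^2 sin(φ), so

    ∭_V (∇·F) dV = ∫_0^{2π} ∫_0^{π} ∫_0^{4} (63ρ^2) · ρ^2 sin(φ) dρ dφ dθ.

Inner (ρ from 0 to 4): 64512sin(φ)/5.
Middle (φ from 0 to π): 129024/5.
Outer (θ from 0 to 2π): 258048π/5.

Therefore ∯_{∂V} F · n dS = 258048π/5.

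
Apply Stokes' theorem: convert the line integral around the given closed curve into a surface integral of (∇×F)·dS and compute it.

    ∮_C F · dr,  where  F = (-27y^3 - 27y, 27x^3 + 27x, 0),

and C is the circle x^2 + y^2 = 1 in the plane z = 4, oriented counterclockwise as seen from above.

Let S be the flat disk x^2 + y^2 ≤ 1 in the plane z = 4, with upward unit normal n̂ = ẑ. By Stokes' theorem,

    ∮_C F · dr = ∬_S (∇ × F) · n̂ dS = ∬_D (curl F)_z dA,

where D is the disk x^2 + y^2 ≤ 1.

Compute the curl of F = (-27y^3 - 27y, 27x^3 + 27x, 0):
    (∇ × F)_x = ∂F_z/∂y - ∂F_y/∂z = 0,
    (∇ × F)_y = ∂F_x/∂z - ∂F_z/∂x = 0,
    (∇ × F)_z = ∂F_y/∂x - ∂F_x/∂y = 81x^2 + 81y^2 + 54.

On z = 4, (curl F)_z = 81x^2 + 81y^2 + 54.

Convert to polar (x = r cos θ, y = r sin θ, dA = r dr dθ); the integrand becomes 81r^2 + 54, so

    ∬_D (curl F)_z dA = ∫_0^{2π} ∫_0^{1} (81r^2 + 54) · r dr dθ.

Inner (r from 0 to 1): 189/4.
Outer (θ from 0 to 2π): 189π/2.

Therefore ∮_C F · dr = 189π/2.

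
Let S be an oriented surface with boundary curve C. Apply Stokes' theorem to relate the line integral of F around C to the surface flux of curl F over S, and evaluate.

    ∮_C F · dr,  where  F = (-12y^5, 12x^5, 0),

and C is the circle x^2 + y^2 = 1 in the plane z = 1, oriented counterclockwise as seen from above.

Let S be the flat disk x^2 + y^2 ≤ 1 in the plane z = 1, with upward unit normal n̂ = ẑ. By Stokes' theorem,

    ∮_C F · dr = ∬_S (∇ × F) · n̂ dS = ∬_D (curl F)_z dA,

where D is the disk x^2 + y^2 ≤ 1.

Compute the curl of F = (-12y^5, 12x^5, 0):
    (∇ × F)_x = ∂F_z/∂y - ∂F_y/∂z = 0,
    (∇ × F)_y = ∂F_x/∂z - ∂F_z/∂x = 0,
    (∇ × F)_z = ∂F_y/∂x - ∂F_x/∂y = 60x^4 + 60y^4.

On z = 1, (curl F)_z = 60x^4 + 60y^4.

Convert to polar (x = r cos θ, y = r sin θ, dA = r dr dθ); the integrand becomes 60r^4(sin(θ)^4 + cos(θ)^4), so

    ∬_D (curl F)_z dA = ∫_0^{2π} ∫_0^{1} (60r^4(sin(θ)^4 + cos(θ)^4)) · r dr dθ.

Inner (r from 0 to 1): 10sin(θ)^4 + 10cos(θ)^4.
Outer (θ from 0 to 2π): 15π.

Therefore ∮_C F · dr = 15π.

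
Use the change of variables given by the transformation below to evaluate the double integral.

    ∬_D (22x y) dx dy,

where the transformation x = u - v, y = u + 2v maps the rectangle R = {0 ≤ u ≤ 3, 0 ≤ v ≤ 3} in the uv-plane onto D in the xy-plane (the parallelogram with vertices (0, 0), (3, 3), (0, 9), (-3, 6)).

Compute the Jacobian determinant of (x, y) with respect to (u, v):

    ∂(x,y)/∂(u,v) = | 1  -1 | = (1)(2) - (-1)(1) = 3.
                   | 1  2 |

Its absolute value is |J| = 3 (the area scaling factor).

Substituting x = u - v, y = u + 2v into the integrand,

    22x y → 22u^2 + 22u v - 44v^2,

so the integral becomes

    ∬_R (22u^2 + 22u v - 44v^2) · |J| du dv = ∫_0^3 ∫_0^3 (66u^2 + 66u v - 132v^2) dv du.

Inner (v): 198u^2 + 297u - 1188.
Outer (u): -891/2.

Therefore ∬_D (22x y) dx dy = -891/2.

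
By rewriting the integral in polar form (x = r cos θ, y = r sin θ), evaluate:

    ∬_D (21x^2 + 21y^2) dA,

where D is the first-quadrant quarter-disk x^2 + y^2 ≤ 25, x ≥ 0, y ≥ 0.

The region D is 0 ≤ r ≤ 5, 0 ≤ θ ≤ π/2 in polar coordinates, where x = r cos(θ), y = r sin(θ), and dA = r dr dθ.

Under the substitution, the integrand becomes 21r^2, so

    ∬_D (21x^2 + 21y^2) dA = ∫_{0}^{π/2} ∫_{0}^{5} (21r^2) · r dr dθ.

Inner integral (in r): ∫_{0}^{5} (21r^2) · r dr = 13125/4.

Outer integral (in θ): ∫_{0}^{π/2} (13125/4) dθ = 13125π/8.

Therefore ∬_D (21x^2 + 21y^2) dA = 13125π/8.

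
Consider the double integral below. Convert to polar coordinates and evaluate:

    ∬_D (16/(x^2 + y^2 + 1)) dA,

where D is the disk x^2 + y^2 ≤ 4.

The region D is 0 ≤ r ≤ 2, 0 ≤ θ ≤ 2π in polar coordinates, where x = r cos(θ), y = r sin(θ), and dA = r dr dθ.

Under the substitution, the integrand becomes 16/(r^2 + 1), so

    ∬_D (16/(x^2 + y^2 + 1)) dA = ∫_{0}^{2π} ∫_{0}^{2} (16/(r^2 + 1)) · r dr dθ.

Inner integral (in r): ∫_{0}^{2} (16/(r^2 + 1)) · r dr = log(390625).

Outer integral (in θ): ∫_{0}^{2π} (log(390625)) dθ = 16π log(5).

Therefore ∬_D (16/(x^2 + y^2 + 1)) dA = 16π log(5).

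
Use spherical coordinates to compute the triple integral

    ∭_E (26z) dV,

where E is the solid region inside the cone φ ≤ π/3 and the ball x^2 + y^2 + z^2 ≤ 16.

In spherical coordinates, x = ρ sin(φ) cos(θ), y = ρ sin(φ) sin(θ), z = ρ cos(φ), and dV = ρ^2 sin(φ) dρ dφ dθ.

The integrand becomes 26ρ cos(φ), so

    ∭_E (26z) dV = ∫_{0}^{2π} ∫_{0}^{π/3} ∫_{0}^{4} (26ρ cos(φ)) · ρ^2 sin(φ) dρ dφ dθ.

Inner (ρ): 832sin(2φ).
Middle (φ): 624.
Outer (θ): 1248π.

Therefore the triple integral equals 1248π.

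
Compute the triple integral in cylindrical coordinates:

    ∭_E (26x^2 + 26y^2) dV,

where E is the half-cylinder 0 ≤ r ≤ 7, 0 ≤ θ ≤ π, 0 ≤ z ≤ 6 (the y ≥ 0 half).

In cylindrical coordinates, x = r cos(θ), y = r sin(θ), z = z, and dV = r dr dθ dz.

The integrand becomes 26r^2, so

    ∭_E (26x^2 + 26y^2) dV = ∫_{0}^{π} ∫_{0}^{7} ∫_{0}^{6} (26r^2) · r dz dr dθ.

Inner (z): 156r^3.
Middle (r from 0 to 7): 93639.
Outer (θ): 93639π.

Therefore the triple integral equals 93639π.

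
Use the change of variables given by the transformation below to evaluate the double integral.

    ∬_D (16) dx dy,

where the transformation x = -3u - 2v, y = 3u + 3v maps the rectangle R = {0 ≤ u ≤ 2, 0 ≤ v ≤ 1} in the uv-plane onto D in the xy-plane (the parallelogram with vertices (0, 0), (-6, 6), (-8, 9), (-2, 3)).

Compute the Jacobian determinant of (x, y) with respect to (u, v):

    ∂(x,y)/∂(u,v) = | -3  -2 | = (-3)(3) - (-2)(3) = -3.
                   | 3  3 |

Its absolute value is |J| = 3 (the area scaling factor).

Substituting x = -3u - 2v, y = 3u + 3v into the integrand,

    16 → 16,

so the integral becomes

    ∬_R (16) · |J| du dv = ∫_0^2 ∫_0^1 (48) dv du.

Inner (v): 48.
Outer (u): 96.

Therefore ∬_D (16) dx dy = 96.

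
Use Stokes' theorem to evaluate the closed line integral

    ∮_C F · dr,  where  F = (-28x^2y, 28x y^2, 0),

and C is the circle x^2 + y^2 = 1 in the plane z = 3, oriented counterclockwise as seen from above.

Let S be the flat disk x^2 + y^2 ≤ 1 in the plane z = 3, with upward unit normal n̂ = ẑ. By Stokes' theorem,

    ∮_C F · dr = ∬_S (∇ × F) · n̂ dS = ∬_D (curl F)_z dA,

where D is the disk x^2 + y^2 ≤ 1.

Compute the curl of F = (-28x^2y, 28x y^2, 0):
    (∇ × F)_x = ∂F_z/∂y - ∂F_y/∂z = 0,
    (∇ × F)_y = ∂F_x/∂z - ∂F_z/∂x = 0,
    (∇ × F)_z = ∂F_y/∂x - ∂F_x/∂y = 28x^2 + 28y^2.

On z = 3, (curl F)_z = 28x^2 + 28y^2.

Convert to polar (x = r cos θ, y = r sin θ, dA = r dr dθ); the integrand becomes 28r^2, so

    ∬_D (curl F)_z dA = ∫_0^{2π} ∫_0^{1} (28r^2) · r dr dθ.

Inner (r from 0 to 1): 7.
Outer (θ from 0 to 2π): 14π.

Therefore ∮_C F · dr = 14π.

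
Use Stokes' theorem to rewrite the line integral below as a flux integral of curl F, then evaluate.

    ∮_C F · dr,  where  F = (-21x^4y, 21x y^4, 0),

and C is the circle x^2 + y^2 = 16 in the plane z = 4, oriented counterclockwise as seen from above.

Let S be the flat disk x^2 + y^2 ≤ 16 in the plane z = 4, with upward unit normal n̂ = ẑ. By Stokes' theorem,

    ∮_C F · dr = ∬_S (∇ × F) · n̂ dS = ∬_D (curl F)_z dA,

where D is the disk x^2 + y^2 ≤ 16.

Compute the curl of F = (-21x^4y, 21x y^4, 0):
    (∇ × F)_x = ∂F_z/∂y - ∂F_y/∂z = 0,
    (∇ × F)_y = ∂F_x/∂z - ∂F_z/∂x = 0,
    (∇ × F)_z = ∂F_y/∂x - ∂F_x/∂y = 21x^4 + 21y^4.

On z = 4, (curl F)_z = 21x^4 + 21y^4.

Convert to polar (x = r cos θ, y = r sin θ, dA = r dr dθ); the integrand becomes 21r^4(sin(θ)^4 + cos(θ)^4), so

    ∬_D (curl F)_z dA = ∫_0^{2π} ∫_0^{4} (21r^4(sin(θ)^4 + cos(θ)^4)) · r dr dθ.

Inner (r from 0 to 4): 14336sin(θ)^4 + 14336cos(θ)^4.
Outer (θ from 0 to 2π): 21504π.

Therefore ∮_C F · dr = 21504π.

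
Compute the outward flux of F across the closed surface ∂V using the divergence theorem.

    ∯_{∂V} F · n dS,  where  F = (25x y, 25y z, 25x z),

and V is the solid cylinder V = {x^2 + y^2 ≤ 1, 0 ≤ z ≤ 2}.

By the divergence theorem,

    ∯_{∂V} F · n dS = ∭_V (∇ · F) dV.

Compute the divergence:
    ∇ · F = ∂F_x/∂x + ∂F_y/∂y + ∂F_z/∂z = 25y + 25z + 25x = 25x + 25y + 25z.

In cylindrical coordinates, x = r cos(θ), y = r sin(θ), z = z, dV = r dr dθ dz, with 0 ≤ r ≤ 1, 0 ≤ θ ≤ 2π, 0 ≤ z ≤ 2.

The integrand, after substitution and multiplying by the volume element, becomes (25sqrt(2)r sin(θ + π/4) + 25z) · r, so

    ∭_V (∇·F) dV = ∫_0^{2π} ∫_0^{1} ∫_0^{2} (25sqrt(2)r sin(θ + π/4) + 25z) · r dz dr dθ.

Inner (z from 0 to 2): 50r (sqrt(2)r sin(θ + π/4) + 1).
Middle (r from 0 to 1): 50sqrt(2)sin(θ + π/4)/3 + 25.
Outer (θ from 0 to 2π): 50π.

Therefore ∯_{∂V} F · n dS = 50π.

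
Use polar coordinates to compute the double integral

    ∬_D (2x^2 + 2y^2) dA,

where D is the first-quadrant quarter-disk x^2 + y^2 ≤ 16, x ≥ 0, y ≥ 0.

The region D is 0 ≤ r ≤ 4, 0 ≤ θ ≤ π/2 in polar coordinates, where x = r cos(θ), y = r sin(θ), and dA = r dr dθ.

Under the substitution, the integrand becomes 2r^2, so

    ∬_D (2x^2 + 2y^2) dA = ∫_{0}^{π/2} ∫_{0}^{4} (2r^2) · r dr dθ.

Inner integral (in r): ∫_{0}^{4} (2r^2) · r dr = 128.

Outer integral (in θ): ∫_{0}^{π/2} (128) dθ = 64π.

Therefore ∬_D (2x^2 + 2y^2) dA = 64π.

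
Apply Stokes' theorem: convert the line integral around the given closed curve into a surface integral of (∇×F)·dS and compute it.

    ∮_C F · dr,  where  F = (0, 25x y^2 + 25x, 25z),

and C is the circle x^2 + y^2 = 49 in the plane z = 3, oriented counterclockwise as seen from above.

Let S be the flat disk x^2 + y^2 ≤ 49 in the plane z = 3, with upward unit normal n̂ = ẑ. By Stokes' theorem,

    ∮_C F · dr = ∬_S (∇ × F) · n̂ dS = ∬_D (curl F)_z dA,

where D is the disk x^2 + y^2 ≤ 49.

Compute the curl of F = (0, 25x y^2 + 25x, 25z):
    (∇ × F)_x = ∂F_z/∂y - ∂F_y/∂z = 0,
    (∇ × F)_y = ∂F_x/∂z - ∂F_z/∂x = 0,
    (∇ × F)_z = ∂F_y/∂x - ∂F_x/∂y = 25y^2 + 25.

On z = 3, (curl F)_z = 25y^2 + 25.

Convert to polar (x = r cos θ, y = r sin θ, dA = r dr dθ); the integrand becomes 25r^2sin(θ)^2 + 25, so

    ∬_D (curl F)_z dA = ∫_0^{2π} ∫_0^{7} (25r^2sin(θ)^2 + 25) · r dr dθ.

Inner (r from 0 to 7): 60025sin(θ)^2/4 + 1225/2.
Outer (θ from 0 to 2π): 64925π/4.

Therefore ∮_C F · dr = 64925π/4.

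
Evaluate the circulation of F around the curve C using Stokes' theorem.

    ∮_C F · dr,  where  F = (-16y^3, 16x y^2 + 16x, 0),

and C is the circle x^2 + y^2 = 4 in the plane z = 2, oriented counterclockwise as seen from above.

Let S be the flat disk x^2 + y^2 ≤ 4 in the plane z = 2, with upward unit normal n̂ = ẑ. By Stokes' theorem,

    ∮_C F · dr = ∬_S (∇ × F) · n̂ dS = ∬_D (curl F)_z dA,

where D is the disk x^2 + y^2 ≤ 4.

Compute the curl of F = (-16y^3, 16x y^2 + 16x, 0):
    (∇ × F)_x = ∂F_z/∂y - ∂F_y/∂z = 0,
    (∇ × F)_y = ∂F_x/∂z - ∂F_z/∂x = 0,
    (∇ × F)_z = ∂F_y/∂x - ∂F_x/∂y = 64y^2 + 16.

On z = 2, (curl F)_z = 64y^2 + 16.

Convert to polar (x = r cos θ, y = r sin θ, dA = r dr dθ); the integrand becomes 64r^2sin(θ)^2 + 16, so

    ∬_D (curl F)_z dA = ∫_0^{2π} ∫_0^{2} (64r^2sin(θ)^2 + 16) · r dr dθ.

Inner (r from 0 to 2): 256sin(θ)^2 + 32.
Outer (θ from 0 to 2π): 320π.

Therefore ∮_C F · dr = 320π.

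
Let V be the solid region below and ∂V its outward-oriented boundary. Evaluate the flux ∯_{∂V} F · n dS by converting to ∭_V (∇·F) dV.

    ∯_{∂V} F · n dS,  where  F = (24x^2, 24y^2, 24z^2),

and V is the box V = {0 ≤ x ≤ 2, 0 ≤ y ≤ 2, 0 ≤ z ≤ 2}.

By the divergence theorem,

    ∯_{∂V} F · n dS = ∭_V (∇ · F) dV.

Compute the divergence:
    ∇ · F = ∂F_x/∂x + ∂F_y/∂y + ∂F_z/∂z = 48x + 48y + 48z.

V is a rectangular box, so dV = dx dy dz with 0 ≤ x ≤ 2, 0 ≤ y ≤ 2, 0 ≤ z ≤ 2.

Integrate (48x + 48y + 48z) over V as an iterated integral:

    ∭_V (∇·F) dV = ∫_0^{2} ∫_0^{2} ∫_0^{2} (48x + 48y + 48z) dz dy dx.

Inner (z from 0 to 2): 96x + 96y + 96.
Middle (y from 0 to 2): 192x + 384.
Outer (x from 0 to 2): 1152.

Therefore ∯_{∂V} F · n dS = 1152.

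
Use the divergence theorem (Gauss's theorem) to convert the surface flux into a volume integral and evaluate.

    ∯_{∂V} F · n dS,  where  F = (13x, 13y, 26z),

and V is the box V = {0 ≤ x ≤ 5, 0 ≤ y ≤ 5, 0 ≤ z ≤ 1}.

By the divergence theorem,

    ∯_{∂V} F · n dS = ∭_V (∇ · F) dV.

Compute the divergence:
    ∇ · F = ∂F_x/∂x + ∂F_y/∂y + ∂F_z/∂z = 13 + 13 + 26 = 52.

V is a rectangular box, so dV = dx dy dz with 0 ≤ x ≤ 5, 0 ≤ y ≤ 5, 0 ≤ z ≤ 1.

Integrate (52) over V as an iterated integral:

    ∭_V (∇·F) dV = ∫_0^{5} ∫_0^{5} ∫_0^{1} (52) dz dy dx.

Inner (z from 0 to 1): 52.
Middle (y from 0 to 5): 260.
Outer (x from 0 to 5): 1300.

Therefore ∯_{∂V} F · n dS = 1300.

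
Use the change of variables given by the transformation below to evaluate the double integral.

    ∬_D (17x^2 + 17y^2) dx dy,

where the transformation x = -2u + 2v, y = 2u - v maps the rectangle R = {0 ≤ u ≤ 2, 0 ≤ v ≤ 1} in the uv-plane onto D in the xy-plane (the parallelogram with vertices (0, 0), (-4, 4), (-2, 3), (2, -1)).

Compute the Jacobian determinant of (x, y) with respect to (u, v):

    ∂(x,y)/∂(u,v) = | -2  2 | = (-2)(-1) - (2)(2) = -2.
                   | 2  -1 |

Its absolute value is |J| = 2 (the area scaling factor).

Substituting x = -2u + 2v, y = 2u - v into the integrand,

    17x^2 + 17y^2 → 136u^2 - 204u v + 85v^2,

so the integral becomes

    ∬_R (136u^2 - 204u v + 85v^2) · |J| du dv = ∫_0^2 ∫_0^1 (272u^2 - 408u v + 170v^2) dv du.

Inner (v): 272u^2 - 204u + 170/3.
Outer (u): 1292/3.

Therefore ∬_D (17x^2 + 17y^2) dx dy = 1292/3.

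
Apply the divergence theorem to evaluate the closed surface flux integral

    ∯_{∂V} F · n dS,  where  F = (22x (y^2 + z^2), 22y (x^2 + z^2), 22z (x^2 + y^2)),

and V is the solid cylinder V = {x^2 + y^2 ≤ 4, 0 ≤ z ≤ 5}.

By the divergence theorem,

    ∯_{∂V} F · n dS = ∭_V (∇ · F) dV.

Compute the divergence:
    ∇ · F = ∂F_x/∂x + ∂F_y/∂y + ∂F_z/∂z = 22y^2 + 22z^2 + 22x^2 + 22z^2 + 22x^2 + 22y^2 = 44x^2 + 44y^2 + 44z^2.

In cylindrical coordinates, x = r cos(θ), y = r sin(θ), z = z, dV = r dr dθ dz, with 0 ≤ r ≤ 2, 0 ≤ θ ≤ 2π, 0 ≤ z ≤ 5.

The integrand, after substitution and multiplying by the volume element, becomes (44r^2 + 44z^2) · r, so

    ∭_V (∇·F) dV = ∫_0^{2π} ∫_0^{2} ∫_0^{5} (44r^2 + 44z^2) · r dz dr dθ.

Inner (z from 0 to 5): 220r (r^2 + 25/3).
Middle (r from 0 to 2): 13640/3.
Outer (θ from 0 to 2π): 27280π/3.

Therefore ∯_{∂V} F · n dS = 27280π/3.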